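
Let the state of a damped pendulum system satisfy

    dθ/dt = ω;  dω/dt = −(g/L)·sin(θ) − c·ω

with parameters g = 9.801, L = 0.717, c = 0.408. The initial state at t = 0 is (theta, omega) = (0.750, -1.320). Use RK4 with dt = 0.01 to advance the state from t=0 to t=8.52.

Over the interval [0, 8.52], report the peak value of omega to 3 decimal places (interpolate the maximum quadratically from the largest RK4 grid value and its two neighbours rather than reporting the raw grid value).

t=0.000: state=(0.750, -1.320)
step 1 (dt=0.01): k1=(-1.320, -8.779), k2=(-1.364, -8.695), k3=(-1.363, -8.693), k4=(-1.407, -8.606); state += dt/6·(k1+2k2+2k3+k4)
t=0.010: state=(0.736, -1.407)
t=0.020: state=(0.722, -1.492)
t=0.030: state=(0.707, -1.575)
continuing one RK4 step at a time; state shown every 50 steps (Δt=0.5):
t=0.500: state=(-0.436, -2.040)
t=1.000: state=(-0.444, 1.871)
t=1.500: state=(0.527, 0.910)
t=2.000: state=(0.139, -1.929)
t=2.500: state=(-0.487, 0.076)
t=3.000: state=(0.103, 1.541)
t=3.500: state=(0.350, -0.751)
t=4.000: state=(-0.244, -0.907)
t=4.500: state=(-0.172, 1.038)
t=5.000: state=(0.279, 0.253)
t=5.500: state=(0.008, -0.969)
t=6.000: state=(-0.231, 0.253)
t=6.500: state=(0.104, 0.668)
t=7.000: state=(0.138, -0.528)
t=7.500: state=(-0.151, -0.290)
t=8.000: state=(-0.039, 0.571)
t=8.500: state=(0.142, -0.041)
t=8.520: state=(0.141, -0.079)
largest grid value and its neighbours: omega(1.160)=2.32458, omega(1.170)=2.32684, omega(1.180)=2.32593
parabola through these three points peaks at t≈1.172 with omega≈2.32691

max omega = 2.327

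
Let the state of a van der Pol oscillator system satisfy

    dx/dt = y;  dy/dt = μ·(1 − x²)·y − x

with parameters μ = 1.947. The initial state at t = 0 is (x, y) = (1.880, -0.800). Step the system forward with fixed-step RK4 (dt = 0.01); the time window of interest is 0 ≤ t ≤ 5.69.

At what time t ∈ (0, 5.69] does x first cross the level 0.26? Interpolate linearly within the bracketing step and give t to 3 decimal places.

t=0.000: state=(1.880, -0.800)
step 1 (dt=0.01): k1=(-0.800, 2.068), k2=(-0.790, 1.997), k3=(-0.790, 1.999), k4=(-0.780, 1.932); state += dt/6·(k1+2k2+2k3+k4)
t=0.010: state=(1.872, -0.780)
t=0.020: state=(1.864, -0.761)
t=0.030: state=(1.857, -0.744)
continuing one RK4 step at a time; state shown every 20 steps (Δt=0.2):
t=0.200: state=(1.748, -0.572)
t=0.400: state=(1.640, -0.519)
t=0.600: state=(1.536, -0.528)
t=0.800: state=(1.427, -0.570)
t=1.000: state=(1.306, -0.640)
t=1.200: state=(1.169, -0.745)
t=1.400: state=(1.005, -0.904)
t=1.600: state=(0.801, -1.158)
t=1.800: state=(0.531, -1.582)
t=1.940: state=(0.279, -2.047)
next step: t=1.950: state=(0.258, -2.087) — x has crossed 0.26
linear interpolation between t=1.940 (0.27863) and t=1.950 (0.25796) → t≈1.949

t = 1.949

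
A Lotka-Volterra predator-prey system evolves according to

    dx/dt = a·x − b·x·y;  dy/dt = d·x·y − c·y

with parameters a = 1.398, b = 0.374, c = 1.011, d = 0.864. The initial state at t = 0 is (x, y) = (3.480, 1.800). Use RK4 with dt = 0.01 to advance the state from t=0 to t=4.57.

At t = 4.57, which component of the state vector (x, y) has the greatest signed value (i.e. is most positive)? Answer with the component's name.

largest component: y

t=0.000: state=(3.480, 1.800)
step 1 (dt=0.01): k1=(2.522, 3.592), k2=(2.508, 3.648), k3=(2.508, 3.648), k4=(2.493, 3.705); state += dt/6·(k1+2k2+2k3+k4)
t=0.010: state=(3.505, 1.836)
t=0.020: state=(3.530, 1.874)
t=0.030: state=(3.554, 1.913)
continuing one RK4 step at a time; state shown every 20 steps (Δt=0.2):
t=0.200: state=(3.891, 2.789)
t=0.400: state=(3.937, 4.514)
t=0.600: state=(3.396, 7.010)
t=0.800: state=(2.413, 9.489)
t=1.000: state=(1.480, 10.810)
t=1.200: state=(0.867, 10.766)
t=1.400: state=(0.528, 9.891)
t=1.600: state=(0.348, 8.702)
t=1.800: state=(0.251, 7.480)
t=2.000: state=(0.198, 6.350)
t=2.200: state=(0.170, 5.354)
t=2.400: state=(0.155, 4.498)
t=2.600: state=(0.151, 3.772)
t=2.800: state=(0.154, 3.164)
t=3.000: state=(0.164, 2.656)
t=3.200: state=(0.181, 2.235)
t=3.400: state=(0.205, 1.888)
t=3.600: state=(0.238, 1.602)
t=3.800: state=(0.282, 1.369)
t=4.000: state=(0.339, 1.179)
t=4.200: state=(0.413, 1.028)
t=4.400: state=(0.508, 0.909)
t=4.570: state=(0.609, 0.831)
compare at T: x=0.609, y=0.831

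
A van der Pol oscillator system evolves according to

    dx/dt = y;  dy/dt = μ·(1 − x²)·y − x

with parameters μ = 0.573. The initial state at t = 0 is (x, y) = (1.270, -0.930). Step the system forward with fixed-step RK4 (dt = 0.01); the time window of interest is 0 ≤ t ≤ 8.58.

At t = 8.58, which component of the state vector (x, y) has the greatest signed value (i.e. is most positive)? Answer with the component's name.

t=0.000: state=(1.270, -0.930)
step 1 (dt=0.01): k1=(-0.930, -0.943), k2=(-0.935, -0.943), k3=(-0.935, -0.943), k4=(-0.939, -0.943); state += dt/6·(k1+2k2+2k3+k4)
t=0.010: state=(1.261, -0.939)
t=0.020: state=(1.251, -0.949)
t=0.030: state=(1.242, -0.958)
continuing one RK4 step at a time; state shown every 50 steps (Δt=0.5):
t=0.500: state=(0.683, -1.435)
t=1.000: state=(-0.180, -2.005)
t=1.500: state=(-1.215, -1.906)
t=2.000: state=(-1.860, -0.593)
t=2.500: state=(-1.880, 0.392)
t=3.000: state=(-1.550, 0.890)
t=3.500: state=(-0.998, 1.332)
t=4.000: state=(-0.192, 1.914)
t=4.500: state=(0.882, 2.232)
t=5.000: state=(1.776, 1.116)
t=5.500: state=(1.985, -0.154)
t=6.000: state=(1.741, -0.751)
t=6.500: state=(1.263, -1.162)
t=7.000: state=(0.560, -1.680)
t=7.500: state=(-0.432, -2.243)
t=8.000: state=(-1.500, -1.733)
t=8.500: state=(-1.987, -0.254)
t=8.580: state=(-2.000, -0.073)
compare at T: x=-2.000, y=-0.073

largest component: y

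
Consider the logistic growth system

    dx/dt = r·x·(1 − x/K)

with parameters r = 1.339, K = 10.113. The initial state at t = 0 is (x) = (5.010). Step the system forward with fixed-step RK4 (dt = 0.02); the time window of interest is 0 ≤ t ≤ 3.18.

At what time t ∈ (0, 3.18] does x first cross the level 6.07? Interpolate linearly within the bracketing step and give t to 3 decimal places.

t = 0.317

t=0.000: state=(5.010)
step 1 (dt=0.02): k1=(3.385), k2=(3.385), k3=(3.385), k4=(3.385); state += dt/6·(k1+2k2+2k3+k4)
t=0.020: state=(5.078)
t=0.040: state=(5.145)
t=0.060: state=(5.213)
continuing one RK4 step at a time; state shown every 10 steps (Δt=0.2):
t=0.200: state=(5.684)
t=0.300: state=(6.014)
next step: t=0.320: state=(6.079) — x has crossed 6.07
linear interpolation between t=0.300 (6.01390) and t=0.320 (6.07901) → t≈0.317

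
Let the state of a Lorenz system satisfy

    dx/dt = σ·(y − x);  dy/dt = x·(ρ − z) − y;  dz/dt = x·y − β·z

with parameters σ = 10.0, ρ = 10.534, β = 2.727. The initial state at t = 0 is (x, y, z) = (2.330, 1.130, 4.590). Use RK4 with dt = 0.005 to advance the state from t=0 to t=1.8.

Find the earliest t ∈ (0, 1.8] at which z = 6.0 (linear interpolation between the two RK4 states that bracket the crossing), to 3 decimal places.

t = 0.415

t=0.000: state=(2.330, 1.130, 4.590)
step 1 (dt=0.005): k1=(-12.000, 12.720, -9.884), k2=(-11.382, 12.566, -9.777), k3=(-11.401, 12.575, -9.777), k4=(-10.801, 12.429, -9.672); state += dt/6·(k1+2k2+2k3+k4)
t=0.005: state=(2.273, 1.193, 4.541)
t=0.010: state=(2.222, 1.254, 4.493)
t=0.015: state=(2.176, 1.315, 4.446)
continuing one RK4 step at a time; state shown every 20 steps (Δt=0.1):
t=0.100: state=(1.994, 2.259, 3.801)
t=0.200: state=(2.611, 3.535, 3.472)
t=0.300: state=(3.813, 5.289, 3.891)
t=0.400: state=(5.514, 7.375, 5.596)
t=0.415: state=(5.794, 7.664, 5.997)
next step: t=0.420: state=(5.888, 7.756, 6.139) — z has crossed 6.0
linear interpolation between t=0.415 (5.99692) and t=0.420 (6.13936) → t≈0.415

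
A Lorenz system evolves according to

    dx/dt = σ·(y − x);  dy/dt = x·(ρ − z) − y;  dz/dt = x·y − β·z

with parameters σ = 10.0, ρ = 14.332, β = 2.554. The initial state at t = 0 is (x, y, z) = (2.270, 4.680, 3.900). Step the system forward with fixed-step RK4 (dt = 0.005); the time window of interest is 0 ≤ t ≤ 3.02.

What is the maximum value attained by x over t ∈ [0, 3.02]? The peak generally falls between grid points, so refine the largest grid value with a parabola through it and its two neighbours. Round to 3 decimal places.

t=0.000: state=(2.270, 4.680, 3.900)
step 1 (dt=0.005): k1=(24.100, 19.001, 0.663), k2=(23.973, 19.578, 1.051), k3=(23.990, 19.571, 1.051), k4=(23.879, 20.142, 1.445); state += dt/6·(k1+2k2+2k3+k4)
t=0.005: state=(2.390, 4.778, 3.905)
t=0.010: state=(2.509, 4.881, 3.914)
t=0.015: state=(2.627, 4.990, 3.928)
continuing one RK4 step at a time; state shown every 20 steps (Δt=0.1):
t=0.100: state=(4.764, 7.573, 4.956)
t=0.200: state=(7.945, 11.275, 9.309)
t=0.300: state=(10.351, 11.104, 16.989)
t=0.400: state=(8.783, 5.289, 20.430)
t=0.500: state=(4.951, 1.471, 17.695)
t=0.600: state=(2.404, 0.772, 14.013)
t=0.700: state=(1.441, 1.007, 10.990)
t=0.800: state=(1.334, 1.493, 8.659)
t=0.900: state=(1.705, 2.289, 6.956)
t=1.000: state=(2.539, 3.656, 5.941)
t=1.100: state=(4.023, 5.915, 5.988)
t=1.200: state=(6.330, 8.977, 8.099)
t=1.300: state=(8.850, 10.821, 13.242)
t=1.400: state=(9.356, 8.158, 18.384)
t=1.500: state=(6.915, 3.800, 18.514)
t=1.600: state=(4.127, 1.932, 15.619)
t=1.700: state=(2.641, 1.800, 12.609)
t=1.800: state=(2.273, 2.304, 10.191)
t=1.900: state=(2.614, 3.246, 8.480)
t=2.000: state=(3.542, 4.780, 7.652)
t=2.100: state=(5.108, 6.990, 8.188)
t=2.200: state=(7.154, 9.196, 10.840)
t=2.300: state=(8.650, 9.284, 15.161)
t=2.400: state=(8.086, 6.418, 17.749)
t=2.500: state=(5.934, 3.671, 16.793)
t=2.600: state=(4.068, 2.704, 14.330)
t=2.700: state=(3.223, 2.853, 11.950)
t=2.800: state=(3.235, 3.594, 10.151)
t=2.900: state=(3.897, 4.851, 9.179)
t=3.000: state=(5.120, 6.585, 9.395)
t=3.020: state=(5.420, 6.959, 9.624)
largest grid value and its neighbours: x(0.310)=10.40322, x(0.315)=10.41113, x(0.320)=10.40680
parabola through these three points peaks at t≈0.316 with x≈10.41126

max x = 10.411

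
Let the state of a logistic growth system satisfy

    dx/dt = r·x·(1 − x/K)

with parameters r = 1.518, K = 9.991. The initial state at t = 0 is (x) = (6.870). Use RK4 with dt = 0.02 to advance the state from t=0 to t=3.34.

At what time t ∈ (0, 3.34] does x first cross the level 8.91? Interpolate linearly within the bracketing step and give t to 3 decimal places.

t = 0.870

t=0.000: state=(6.870)
step 1 (dt=0.02): k1=(3.258), k2=(3.239), k3=(3.239), k4=(3.220); state += dt/6·(k1+2k2+2k3+k4)
t=0.020: state=(6.935)
t=0.040: state=(6.999)
t=0.060: state=(7.062)
continuing one RK4 step at a time; state shown every 10 steps (Δt=0.2):
t=0.200: state=(7.482)
t=0.400: state=(8.009)
t=0.600: state=(8.447)
t=0.800: state=(8.804)
t=0.860: state=(8.896)
next step: t=0.880: state=(8.925) — x has crossed 8.91
linear interpolation between t=0.860 (8.89565) and t=0.880 (8.92491) → t≈0.870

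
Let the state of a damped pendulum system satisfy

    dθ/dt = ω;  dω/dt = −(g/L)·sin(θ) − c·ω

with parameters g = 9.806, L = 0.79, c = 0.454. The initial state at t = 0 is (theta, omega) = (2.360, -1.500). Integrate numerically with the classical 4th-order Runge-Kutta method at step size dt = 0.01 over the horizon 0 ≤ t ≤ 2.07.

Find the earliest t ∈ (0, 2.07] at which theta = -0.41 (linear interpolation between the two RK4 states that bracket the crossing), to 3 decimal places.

t = 0.646

t=0.000: state=(2.360, -1.500)
step 1 (dt=0.01): k1=(-1.500, -8.063), k2=(-1.540, -8.110), k3=(-1.541, -8.112), k4=(-1.581, -8.160); state += dt/6·(k1+2k2+2k3+k4)
t=0.010: state=(2.345, -1.581)
t=0.020: state=(2.328, -1.663)
t=0.030: state=(2.311, -1.746)
continuing one RK4 step at a time; state shown every 10 steps (Δt=0.1):
t=0.100: state=(2.168, -2.360)
t=0.200: state=(1.884, -3.338)
t=0.300: state=(1.498, -4.386)
t=0.400: state=(1.010, -5.335)
t=0.500: state=(0.444, -5.896)
t=0.600: state=(-0.148, -5.808)
t=0.640: state=(-0.376, -5.576)
next step: t=0.650: state=(-0.431, -5.502) — theta has crossed -0.41
linear interpolation between t=0.640 (-0.37553) and t=0.650 (-0.43092) → t≈0.646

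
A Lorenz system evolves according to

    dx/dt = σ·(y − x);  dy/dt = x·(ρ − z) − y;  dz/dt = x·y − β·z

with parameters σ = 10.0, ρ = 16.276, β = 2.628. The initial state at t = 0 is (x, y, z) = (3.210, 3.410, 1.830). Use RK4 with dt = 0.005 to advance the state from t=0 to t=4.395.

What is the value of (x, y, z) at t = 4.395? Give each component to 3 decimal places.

(x, y, z) = (-6.353, -3.609, 19.099)

t=0.000: state=(3.210, 3.410, 1.830)
step 1 (dt=0.005): k1=(2.000, 42.962, 6.137), k2=(3.024, 42.877, 6.459), k3=(2.996, 42.912, 6.465), k4=(3.996, 42.859, 6.795); state += dt/6·(k1+2k2+2k3+k4)
t=0.005: state=(3.225, 3.624, 1.862)
t=0.010: state=(3.250, 3.839, 1.898)
t=0.015: state=(3.284, 4.054, 1.937)
continuing one RK4 step at a time; state shown every 40 steps (Δt=0.2):
t=0.200: state=(9.188, 13.959, 9.825)
t=0.400: state=(8.937, 2.935, 24.409)
t=0.600: state=(0.709, -0.846, 14.585)
t=0.800: state=(-0.605, -0.940, 8.647)
t=1.000: state=(-1.709, -2.667, 5.425)
t=1.200: state=(-5.545, -8.735, 6.404)
t=1.400: state=(-11.267, -10.825, 21.179)
t=1.600: state=(-4.005, -0.693, 18.347)
t=1.800: state=(-1.181, -1.009, 11.041)
t=2.000: state=(-1.902, -2.780, 6.941)
t=2.200: state=(-5.400, -8.258, 7.220)
t=2.400: state=(-10.774, -10.882, 19.928)
t=2.600: state=(-4.689, -1.457, 18.602)
t=2.800: state=(-1.809, -1.673, 11.516)
t=3.000: state=(-2.917, -4.164, 7.801)
t=3.200: state=(-7.265, -10.233, 10.560)
t=3.400: state=(-9.486, -7.219, 21.288)
t=3.600: state=(-3.677, -1.850, 16.156)
t=3.800: state=(-2.636, -3.086, 10.528)
t=4.000: state=(-5.088, -7.138, 9.236)
t=4.200: state=(-9.399, -10.374, 17.118)
t=4.395: state=(-6.353, -3.609, 19.099)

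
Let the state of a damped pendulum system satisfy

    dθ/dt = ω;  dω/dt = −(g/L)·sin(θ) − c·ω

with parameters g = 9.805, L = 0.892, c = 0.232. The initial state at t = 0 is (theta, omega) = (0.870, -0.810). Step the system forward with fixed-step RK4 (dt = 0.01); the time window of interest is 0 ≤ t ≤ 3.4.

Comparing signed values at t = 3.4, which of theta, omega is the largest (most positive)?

largest component: omega

t=0.000: state=(0.870, -0.810)
step 1 (dt=0.01): k1=(-0.810, -8.214), k2=(-0.851, -8.175), k3=(-0.851, -8.174), k4=(-0.892, -8.134); state += dt/6·(k1+2k2+2k3+k4)
t=0.010: state=(0.861, -0.892)
t=0.020: state=(0.852, -0.973)
t=0.030: state=(0.842, -1.053)
continuing one RK4 step at a time; state shown every 20 steps (Δt=0.2):
t=0.200: state=(0.558, -2.210)
t=0.400: state=(0.043, -2.754)
t=0.600: state=(-0.466, -2.159)
t=0.800: state=(-0.768, -0.782)
t=1.000: state=(-0.766, 0.784)
t=1.200: state=(-0.475, 2.028)
t=1.400: state=(-0.010, 2.458)
t=1.600: state=(0.439, 1.869)
t=1.800: state=(0.692, 0.597)
t=2.000: state=(0.668, -0.820)
t=2.200: state=(0.387, -1.891)
t=2.400: state=(-0.036, -2.185)
t=2.600: state=(-0.425, -1.573)
t=2.800: state=(-0.627, -0.387)
t=3.000: state=(-0.575, 0.882)
t=3.200: state=(-0.299, 1.775)
t=3.400: state=(0.085, 1.925)
compare at T: theta=0.085, omega=1.925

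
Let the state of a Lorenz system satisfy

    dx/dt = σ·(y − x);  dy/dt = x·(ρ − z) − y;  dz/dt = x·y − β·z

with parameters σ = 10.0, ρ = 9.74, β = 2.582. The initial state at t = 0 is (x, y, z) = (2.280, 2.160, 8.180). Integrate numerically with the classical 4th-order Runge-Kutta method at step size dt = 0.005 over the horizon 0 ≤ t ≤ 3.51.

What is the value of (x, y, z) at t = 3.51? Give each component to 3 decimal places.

(x, y, z) = (4.560, 4.731, 8.224)

t=0.000: state=(2.280, 2.160, 8.180)
step 1 (dt=0.005): k1=(-1.200, 1.397, -16.196), k2=(-1.135, 1.481, -16.090), k3=(-1.135, 1.480, -16.090), k4=(-1.069, 1.564, -15.984); state += dt/6·(k1+2k2+2k3+k4)
t=0.005: state=(2.274, 2.167, 8.100)
t=0.010: state=(2.269, 2.176, 8.020)
t=0.015: state=(2.265, 2.185, 7.942)
continuing one RK4 step at a time; state shown every 40 steps (Δt=0.2):
t=0.200: state=(2.592, 3.026, 5.819)
t=0.400: state=(4.016, 4.987, 5.560)
t=0.600: state=(6.014, 6.777, 8.274)
t=0.800: state=(6.018, 5.257, 11.042)
t=1.000: state=(4.182, 3.427, 9.839)
t=1.200: state=(3.456, 3.464, 7.774)
t=1.400: state=(4.022, 4.530, 6.939)
t=1.600: state=(5.184, 5.721, 7.955)
t=1.800: state=(5.640, 5.484, 9.730)
t=2.000: state=(4.817, 4.307, 9.776)
t=2.200: state=(4.105, 3.957, 8.585)
t=2.400: state=(4.223, 4.458, 7.804)
t=2.600: state=(4.851, 5.179, 8.120)
t=2.800: state=(5.250, 5.270, 9.091)
t=3.000: state=(4.947, 4.681, 9.412)
t=3.200: state=(4.472, 4.317, 8.854)
t=3.400: state=(4.412, 4.500, 8.292)
t=3.510: state=(4.560, 4.731, 8.224)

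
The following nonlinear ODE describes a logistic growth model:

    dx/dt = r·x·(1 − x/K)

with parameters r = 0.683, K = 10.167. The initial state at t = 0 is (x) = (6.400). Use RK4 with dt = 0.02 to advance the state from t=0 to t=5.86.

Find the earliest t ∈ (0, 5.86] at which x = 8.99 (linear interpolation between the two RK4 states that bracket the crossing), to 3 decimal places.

t=0.000: state=(6.400)
step 1 (dt=0.02): k1=(1.620), k2=(1.617), k3=(1.617), k4=(1.614); state += dt/6·(k1+2k2+2k3+k4)
t=0.020: state=(6.432)
t=0.040: state=(6.465)
t=0.060: state=(6.497)
continuing one RK4 step at a time; state shown every 10 steps (Δt=0.2):
t=0.200: state=(6.718)
t=0.400: state=(7.022)
t=0.600: state=(7.311)
t=0.800: state=(7.583)
t=1.000: state=(7.837)
t=1.200: state=(8.073)
t=1.400: state=(8.291)
t=1.600: state=(8.491)
t=1.800: state=(8.674)
t=2.000: state=(8.840)
t=2.200: state=(8.989)
next step: t=2.220: state=(9.004) — x has crossed 8.99
linear interpolation between t=2.200 (8.98945) and t=2.220 (9.00360) → t≈2.201

t = 2.201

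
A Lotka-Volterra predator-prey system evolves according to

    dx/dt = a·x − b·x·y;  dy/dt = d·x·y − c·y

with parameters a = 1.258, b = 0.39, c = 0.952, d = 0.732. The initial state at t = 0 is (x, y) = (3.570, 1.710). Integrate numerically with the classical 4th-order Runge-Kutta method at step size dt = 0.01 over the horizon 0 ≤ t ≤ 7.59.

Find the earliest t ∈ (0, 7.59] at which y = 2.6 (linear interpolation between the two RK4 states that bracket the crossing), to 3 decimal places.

t=0.000: state=(3.570, 1.710)
step 1 (dt=0.01): k1=(2.110, 2.841), k2=(2.097, 2.878), k3=(2.096, 2.878), k4=(2.082, 2.915); state += dt/6·(k1+2k2+2k3+k4)
t=0.010: state=(3.591, 1.739)
t=0.020: state=(3.612, 1.768)
t=0.030: state=(3.632, 1.799)
t=0.230: state=(3.945, 2.596)
next step: t=0.240: state=(3.955, 2.646) — y has crossed 2.6
linear interpolation between t=0.230 (2.59566) and t=0.240 (2.64650) → t≈0.231

t = 0.231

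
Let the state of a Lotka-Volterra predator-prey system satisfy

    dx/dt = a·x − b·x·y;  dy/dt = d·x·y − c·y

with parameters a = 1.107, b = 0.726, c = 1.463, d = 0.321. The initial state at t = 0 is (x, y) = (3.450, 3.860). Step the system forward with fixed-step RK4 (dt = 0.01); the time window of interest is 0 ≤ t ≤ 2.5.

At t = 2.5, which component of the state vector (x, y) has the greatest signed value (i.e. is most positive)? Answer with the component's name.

t=0.000: state=(3.450, 3.860)
step 1 (dt=0.01): k1=(-5.849, -1.372), k2=(-5.782, -1.406), k3=(-5.783, -1.406), k4=(-5.716, -1.439); state += dt/6·(k1+2k2+2k3+k4)
t=0.010: state=(3.392, 3.846)
t=0.020: state=(3.336, 3.831)
t=0.030: state=(3.280, 3.816)
continuing one RK4 step at a time; state shown every 10 steps (Δt=0.1):
t=0.100: state=(2.929, 3.693)
t=0.200: state=(2.521, 3.481)
t=0.300: state=(2.206, 3.243)
t=0.400: state=(1.965, 2.996)
t=0.500: state=(1.782, 2.748)
t=0.600: state=(1.645, 2.508)
t=0.700: state=(1.544, 2.280)
t=0.800: state=(1.473, 2.067)
t=0.900: state=(1.427, 1.871)
t=1.000: state=(1.401, 1.691)
t=1.100: state=(1.392, 1.528)
t=1.200: state=(1.399, 1.380)
t=1.300: state=(1.421, 1.248)
t=1.400: state=(1.456, 1.129)
t=1.500: state=(1.505, 1.023)
t=1.600: state=(1.566, 0.928)
t=1.700: state=(1.640, 0.844)
t=1.800: state=(1.728, 0.770)
t=1.900: state=(1.830, 0.704)
t=2.000: state=(1.947, 0.646)
t=2.100: state=(2.079, 0.595)
t=2.200: state=(2.228, 0.551)
t=2.300: state=(2.394, 0.513)
t=2.400: state=(2.580, 0.480)
t=2.500: state=(2.786, 0.452)
compare at T: x=2.786, y=0.452

largest component: x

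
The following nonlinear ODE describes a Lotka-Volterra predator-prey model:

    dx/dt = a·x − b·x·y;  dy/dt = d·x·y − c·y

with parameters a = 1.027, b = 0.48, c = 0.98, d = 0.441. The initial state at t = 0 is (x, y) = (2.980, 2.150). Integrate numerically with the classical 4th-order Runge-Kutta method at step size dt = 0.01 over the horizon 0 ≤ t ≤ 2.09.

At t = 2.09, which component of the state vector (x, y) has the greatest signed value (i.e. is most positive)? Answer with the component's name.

largest component: y

t=0.000: state=(2.980, 2.150)
step 1 (dt=0.01): k1=(-0.015, 0.718), k2=(-0.020, 0.720), k3=(-0.020, 0.720), k4=(-0.025, 0.721); state += dt/6·(k1+2k2+2k3+k4)
t=0.010: state=(2.980, 2.157)
t=0.020: state=(2.979, 2.164)
t=0.030: state=(2.979, 2.172)
continuing one RK4 step at a time; state shown every 10 steps (Δt=0.1):
t=0.100: state=(2.973, 2.223)
t=0.200: state=(2.956, 2.297)
t=0.300: state=(2.929, 2.371)
t=0.400: state=(2.891, 2.444)
t=0.500: state=(2.844, 2.515)
t=0.600: state=(2.789, 2.582)
t=0.700: state=(2.726, 2.644)
t=0.800: state=(2.658, 2.699)
t=0.900: state=(2.584, 2.747)
t=1.000: state=(2.507, 2.786)
t=1.100: state=(2.429, 2.817)
t=1.200: state=(2.350, 2.838)
t=1.300: state=(2.272, 2.849)
t=1.400: state=(2.196, 2.850)
t=1.500: state=(2.122, 2.842)
t=1.600: state=(2.053, 2.825)
t=1.700: state=(1.987, 2.800)
t=1.800: state=(1.927, 2.768)
t=1.900: state=(1.871, 2.728)
t=2.000: state=(1.821, 2.684)
t=2.090: state=(1.781, 2.639)
compare at T: x=1.781, y=2.639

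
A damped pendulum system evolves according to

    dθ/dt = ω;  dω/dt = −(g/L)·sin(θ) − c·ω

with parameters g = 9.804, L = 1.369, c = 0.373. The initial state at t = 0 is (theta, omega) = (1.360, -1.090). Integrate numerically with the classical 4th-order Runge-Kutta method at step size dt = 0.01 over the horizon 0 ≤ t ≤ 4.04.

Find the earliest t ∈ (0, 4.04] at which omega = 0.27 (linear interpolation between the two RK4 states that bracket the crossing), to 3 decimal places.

t=0.000: state=(1.360, -1.090)
step 1 (dt=0.01): k1=(-1.090, -6.596), k2=(-1.123, -6.576), k3=(-1.123, -6.576), k4=(-1.156, -6.555); state += dt/6·(k1+2k2+2k3+k4)
t=0.010: state=(1.349, -1.156)
t=0.020: state=(1.337, -1.221)
t=0.030: state=(1.324, -1.286)
continuing one RK4 step at a time; state shown every 20 steps (Δt=0.2):
t=0.200: state=(1.017, -2.295)
t=0.400: state=(0.471, -3.062)
t=0.600: state=(-0.155, -3.050)
t=0.800: state=(-0.695, -2.248)
t=1.000: state=(-1.026, -1.024)
t=1.190: state=(-1.103, 0.207)
next step: t=1.200: state=(-1.101, 0.270) — omega has crossed 0.27
linear interpolation between t=1.190 (0.20705) and t=1.200 (0.27005) → t≈1.200

t = 1.200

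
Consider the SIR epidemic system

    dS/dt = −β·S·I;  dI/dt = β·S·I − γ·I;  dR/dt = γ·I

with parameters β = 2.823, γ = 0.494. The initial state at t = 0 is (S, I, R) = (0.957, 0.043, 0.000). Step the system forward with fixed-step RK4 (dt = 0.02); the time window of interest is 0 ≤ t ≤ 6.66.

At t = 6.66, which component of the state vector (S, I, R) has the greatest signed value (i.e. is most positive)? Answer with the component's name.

largest component: R

t=0.000: state=(0.957, 0.043, 0.000)
step 1 (dt=0.02): k1=(-0.116, 0.095, 0.021), k2=(-0.119, 0.097, 0.022), k3=(-0.119, 0.097, 0.022), k4=(-0.121, 0.099, 0.022); state += dt/6·(k1+2k2+2k3+k4)
t=0.020: state=(0.955, 0.045, 0.000)
t=0.040: state=(0.952, 0.047, 0.001)
t=0.060: state=(0.950, 0.049, 0.001)
continuing one RK4 step at a time; state shown every 25 steps (Δt=0.5):
t=0.500: state=(0.859, 0.122, 0.019)
t=1.000: state=(0.652, 0.281, 0.067)
t=1.500: state=(0.385, 0.456, 0.159)
t=2.000: state=(0.190, 0.527, 0.283)
t=2.500: state=(0.091, 0.497, 0.411)
t=3.000: state=(0.047, 0.427, 0.526)
t=3.500: state=(0.027, 0.351, 0.622)
t=4.000: state=(0.018, 0.283, 0.700)
t=4.500: state=(0.012, 0.225, 0.762)
t=5.000: state=(0.009, 0.179, 0.812)
t=5.500: state=(0.007, 0.141, 0.851)
t=6.000: state=(0.006, 0.111, 0.882)
t=6.500: state=(0.005, 0.088, 0.907)
t=6.660: state=(0.005, 0.081, 0.914)
compare at T: S=0.005, I=0.081, R=0.914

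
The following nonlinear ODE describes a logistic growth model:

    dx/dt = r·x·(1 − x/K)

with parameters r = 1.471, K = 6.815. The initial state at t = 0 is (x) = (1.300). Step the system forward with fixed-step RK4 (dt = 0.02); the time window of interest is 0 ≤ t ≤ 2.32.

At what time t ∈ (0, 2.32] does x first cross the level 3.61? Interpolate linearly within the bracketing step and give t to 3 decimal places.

t=0.000: state=(1.300)
step 1 (dt=0.02): k1=(1.548), k2=(1.562), k3=(1.562), k4=(1.576); state += dt/6·(k1+2k2+2k3+k4)
t=0.020: state=(1.331)
t=0.040: state=(1.363)
t=0.060: state=(1.395)
continuing one RK4 step at a time; state shown every 5 steps (Δt=0.1):
t=0.100: state=(1.462)
t=0.200: state=(1.638)
t=0.300: state=(1.828)
t=0.400: state=(2.031)
t=0.500: state=(2.247)
t=0.600: state=(2.474)
t=0.700: state=(2.710)
t=0.800: state=(2.953)
t=0.900: state=(3.201)
t=1.000: state=(3.452)
t=1.060: state=(3.602)
next step: t=1.080: state=(3.652) — x has crossed 3.61
linear interpolation between t=1.060 (3.60178) and t=1.080 (3.65169) → t≈1.063

t = 1.063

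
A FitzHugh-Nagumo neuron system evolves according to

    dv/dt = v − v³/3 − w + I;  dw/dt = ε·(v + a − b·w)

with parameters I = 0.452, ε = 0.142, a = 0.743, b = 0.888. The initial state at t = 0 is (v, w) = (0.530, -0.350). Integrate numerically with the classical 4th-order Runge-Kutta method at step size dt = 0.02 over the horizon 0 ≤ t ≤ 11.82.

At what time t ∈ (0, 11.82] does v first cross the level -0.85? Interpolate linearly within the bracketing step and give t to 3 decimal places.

t = 10.306

t=0.000: state=(0.530, -0.350)
step 1 (dt=0.02): k1=(1.282, 0.225), k2=(1.289, 0.226), k3=(1.289, 0.226), k4=(1.296, 0.228); state += dt/6·(k1+2k2+2k3+k4)
t=0.020: state=(0.556, -0.345)
t=0.040: state=(0.582, -0.341)
t=0.060: state=(0.608, -0.336)
continuing one RK4 step at a time; state shown every 25 steps (Δt=0.5):
t=0.500: state=(1.208, -0.218)
t=1.000: state=(1.688, -0.051)
t=1.500: state=(1.839, 0.126)
t=2.000: state=(1.836, 0.296)
t=2.500: state=(1.787, 0.454)
t=3.000: state=(1.724, 0.598)
t=3.500: state=(1.657, 0.729)
t=4.000: state=(1.588, 0.847)
t=4.500: state=(1.516, 0.953)
t=5.000: state=(1.441, 1.048)
t=5.500: state=(1.363, 1.132)
t=6.000: state=(1.280, 1.204)
t=6.500: state=(1.191, 1.267)
t=7.000: state=(1.092, 1.319)
t=7.500: state=(0.980, 1.361)
t=8.000: state=(0.846, 1.392)
t=8.500: state=(0.678, 1.411)
t=9.000: state=(0.450, 1.415)
t=9.500: state=(0.112, 1.399)
t=10.000: state=(-0.416, 1.356)
t=10.300: state=(-0.841, 1.310)
next step: t=10.320: state=(-0.871, 1.307) — v has crossed -0.85
linear interpolation between t=10.300 (-0.84069) and t=10.320 (-0.87076) → t≈10.306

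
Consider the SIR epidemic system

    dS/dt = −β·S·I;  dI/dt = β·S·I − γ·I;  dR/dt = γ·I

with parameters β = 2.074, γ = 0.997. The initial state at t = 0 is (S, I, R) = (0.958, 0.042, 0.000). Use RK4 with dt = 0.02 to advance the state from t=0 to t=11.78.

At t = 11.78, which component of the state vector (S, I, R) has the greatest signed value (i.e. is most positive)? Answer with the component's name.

largest component: R

t=0.000: state=(0.958, 0.042, 0.000)
step 1 (dt=0.02): k1=(-0.083, 0.042, 0.042), k2=(-0.084, 0.042, 0.042), k3=(-0.084, 0.042, 0.042), k4=(-0.085, 0.042, 0.043); state += dt/6·(k1+2k2+2k3+k4)
t=0.020: state=(0.956, 0.043, 0.001)
t=0.040: state=(0.955, 0.044, 0.002)
t=0.060: state=(0.953, 0.045, 0.003)
continuing one RK4 step at a time; state shown every 25 steps (Δt=0.5):
t=0.500: state=(0.906, 0.067, 0.027)
t=1.000: state=(0.831, 0.101, 0.068)
t=1.500: state=(0.734, 0.138, 0.128)
t=2.000: state=(0.625, 0.170, 0.205)
t=2.500: state=(0.519, 0.186, 0.294)
t=3.000: state=(0.428, 0.185, 0.388)
t=3.500: state=(0.356, 0.168, 0.476)
t=4.000: state=(0.303, 0.143, 0.554)
t=4.500: state=(0.264, 0.117, 0.619)
t=5.000: state=(0.237, 0.092, 0.671)
t=5.500: state=(0.218, 0.071, 0.711)
t=6.000: state=(0.205, 0.053, 0.742)
t=6.500: state=(0.195, 0.040, 0.765)
t=7.000: state=(0.188, 0.030, 0.782)
t=7.500: state=(0.183, 0.022, 0.795)
t=8.000: state=(0.180, 0.016, 0.804)
t=8.500: state=(0.177, 0.012, 0.811)
t=9.000: state=(0.175, 0.009, 0.816)
t=9.500: state=(0.174, 0.006, 0.820)
t=10.000: state=(0.173, 0.005, 0.822)
t=10.500: state=(0.172, 0.003, 0.824)
t=11.000: state=(0.172, 0.002, 0.826)
t=11.500: state=(0.172, 0.002, 0.827)
t=11.780: state=(0.171, 0.001, 0.827)
compare at T: S=0.171, I=0.001, R=0.827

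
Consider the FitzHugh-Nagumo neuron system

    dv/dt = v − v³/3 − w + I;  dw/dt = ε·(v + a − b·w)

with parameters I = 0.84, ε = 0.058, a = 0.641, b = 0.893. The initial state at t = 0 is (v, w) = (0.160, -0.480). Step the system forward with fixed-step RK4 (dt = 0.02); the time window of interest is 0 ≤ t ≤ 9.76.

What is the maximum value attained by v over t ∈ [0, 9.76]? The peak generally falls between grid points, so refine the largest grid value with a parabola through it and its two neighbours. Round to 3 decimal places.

max v = 2.115

t=0.000: state=(0.160, -0.480)
step 1 (dt=0.02): k1=(1.479, 0.071), k2=(1.492, 0.072), k3=(1.492, 0.072), k4=(1.506, 0.073); state += dt/6·(k1+2k2+2k3+k4)
t=0.020: state=(0.190, -0.479)
t=0.040: state=(0.220, -0.477)
t=0.060: state=(0.251, -0.476)
continuing one RK4 step at a time; state shown every 25 steps (Δt=0.5):
t=0.500: state=(1.048, -0.433)
t=1.000: state=(1.829, -0.361)
t=1.500: state=(2.084, -0.276)
t=2.000: state=(2.115, -0.191)
t=2.500: state=(2.100, -0.107)
t=3.000: state=(2.078, -0.026)
t=3.500: state=(2.054, 0.052)
t=4.000: state=(2.030, 0.128)
t=4.500: state=(2.007, 0.201)
t=5.000: state=(1.983, 0.271)
t=5.500: state=(1.959, 0.339)
t=6.000: state=(1.936, 0.404)
t=6.500: state=(1.913, 0.467)
t=7.000: state=(1.889, 0.528)
t=7.500: state=(1.866, 0.587)
t=8.000: state=(1.843, 0.643)
t=8.500: state=(1.820, 0.697)
t=9.000: state=(1.797, 0.750)
t=9.500: state=(1.774, 0.800)
t=9.760: state=(1.762, 0.825)
largest grid value and its neighbours: v(1.920)=2.11511, v(1.940)=2.11518, v(1.960)=2.11517
parabola through these three points peaks at t≈1.949 with v≈2.11518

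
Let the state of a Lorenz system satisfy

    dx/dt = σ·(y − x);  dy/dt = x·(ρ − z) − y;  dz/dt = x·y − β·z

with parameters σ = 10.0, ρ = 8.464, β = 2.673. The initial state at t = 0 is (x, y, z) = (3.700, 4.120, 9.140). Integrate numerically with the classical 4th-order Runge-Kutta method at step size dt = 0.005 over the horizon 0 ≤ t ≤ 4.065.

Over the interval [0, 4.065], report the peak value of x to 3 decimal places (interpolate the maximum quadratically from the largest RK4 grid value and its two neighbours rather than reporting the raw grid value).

max x = 5.035

t=0.000: state=(3.700, 4.120, 9.140)
step 1 (dt=0.005): k1=(4.200, -6.621, -9.187), k2=(3.929, -6.527, -9.144), k3=(3.939, -6.527, -9.146), k4=(3.677, -6.432, -9.105); state += dt/6·(k1+2k2+2k3+k4)
t=0.005: state=(3.720, 4.087, 9.094)
t=0.010: state=(3.737, 4.056, 9.049)
t=0.015: state=(3.752, 4.025, 9.004)
continuing one RK4 step at a time; state shown every 40 steps (Δt=0.2):
t=0.200: state=(3.627, 3.511, 7.482)
t=0.400: state=(3.713, 3.921, 6.445)
t=0.600: state=(4.349, 4.728, 6.503)
t=0.800: state=(4.965, 5.135, 7.484)
t=1.000: state=(4.897, 4.683, 8.209)
t=1.200: state=(4.362, 4.113, 7.915)
t=1.400: state=(4.074, 4.049, 7.242)
t=1.600: state=(4.227, 4.383, 6.937)
t=1.800: state=(4.573, 4.728, 7.205)
t=2.000: state=(4.733, 4.723, 7.678)
t=2.200: state=(4.569, 4.442, 7.806)
t=2.400: state=(4.339, 4.259, 7.544)
t=2.600: state=(4.294, 4.326, 7.267)
t=2.800: state=(4.429, 4.515, 7.248)
t=3.000: state=(4.570, 4.612, 7.450)
t=3.200: state=(4.571, 4.534, 7.619)
t=3.400: state=(4.463, 4.406, 7.585)
t=3.600: state=(4.385, 4.371, 7.436)
t=3.800: state=(4.408, 4.440, 7.351)
t=4.000: state=(4.484, 4.520, 7.400)
t=4.065: state=(4.505, 4.532, 7.433)
largest grid value and its neighbours: x(0.875)=5.03446, x(0.880)=5.03481, x(0.885)=5.03463
parabola through these three points peaks at t≈0.881 with x≈5.03482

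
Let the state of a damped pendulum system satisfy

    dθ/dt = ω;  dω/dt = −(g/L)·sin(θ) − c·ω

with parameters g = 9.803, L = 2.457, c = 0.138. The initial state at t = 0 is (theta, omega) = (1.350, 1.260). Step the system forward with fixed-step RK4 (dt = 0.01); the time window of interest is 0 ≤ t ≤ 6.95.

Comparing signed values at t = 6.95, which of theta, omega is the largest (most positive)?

largest component: omega

t=0.000: state=(1.350, 1.260)
step 1 (dt=0.01): k1=(1.260, -4.067), k2=(1.240, -4.069), k3=(1.240, -4.069), k4=(1.219, -4.072); state += dt/6·(k1+2k2+2k3+k4)
t=0.010: state=(1.362, 1.219)
t=0.020: state=(1.374, 1.179)
t=0.030: state=(1.386, 1.138)
continuing one RK4 step at a time; state shown every 25 steps (Δt=0.25):
t=0.250: state=(1.538, 0.244)
t=0.500: state=(1.474, -0.744)
t=0.750: state=(1.171, -1.670)
t=1.000: state=(0.656, -2.389)
t=1.250: state=(0.017, -2.629)
t=1.500: state=(-0.605, -2.251)
t=1.750: state=(-1.072, -1.440)
t=2.000: state=(-1.313, -0.475)
t=2.250: state=(-1.310, 0.494)
t=2.500: state=(-1.072, 1.392)
t=2.750: state=(-0.631, 2.084)
t=3.000: state=(-0.065, 2.347)
t=3.250: state=(0.496, 2.054)
t=3.500: state=(0.926, 1.337)
t=3.750: state=(1.150, 0.440)
t=4.000: state=(1.144, -0.476)
t=4.250: state=(0.918, -1.308)
t=4.500: state=(0.509, -1.909)
t=4.750: state=(-0.001, -2.091)
t=5.000: state=(-0.494, -1.774)
t=5.250: state=(-0.858, -1.093)
t=5.500: state=(-1.027, -0.253)
t=5.750: state=(-0.984, 0.592)
t=6.000: state=(-0.741, 1.324)
t=6.250: state=(-0.344, 1.789)
t=6.500: state=(0.119, 1.837)
t=6.750: state=(0.538, 1.453)
t=6.950: state=(0.778, 0.927)
compare at T: theta=0.778, omega=0.927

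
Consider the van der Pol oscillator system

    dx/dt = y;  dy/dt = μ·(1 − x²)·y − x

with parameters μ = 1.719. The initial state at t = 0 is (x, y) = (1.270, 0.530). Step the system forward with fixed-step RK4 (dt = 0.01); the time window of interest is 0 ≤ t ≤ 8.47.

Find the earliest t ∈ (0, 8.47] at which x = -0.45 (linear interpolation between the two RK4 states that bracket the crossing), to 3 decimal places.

t=0.000: state=(1.270, 0.530)
step 1 (dt=0.01): k1=(0.530, -1.828), k2=(0.521, -1.827), k3=(0.521, -1.827), k4=(0.512, -1.826); state += dt/6·(k1+2k2+2k3+k4)
t=0.010: state=(1.275, 0.512)
t=0.020: state=(1.280, 0.493)
t=0.030: state=(1.285, 0.475)
continuing one RK4 step at a time; state shown every 50 steps (Δt=0.5):
t=0.500: state=(1.332, -0.210)
t=1.000: state=(1.115, -0.643)
t=1.500: state=(0.662, -1.251)
t=2.000: state=(-0.309, -2.859)
t=2.040: state=(-0.427, -3.018)
next step: t=2.050: state=(-0.457, -3.056) — x has crossed -0.45
linear interpolation between t=2.040 (-0.42657) and t=2.050 (-0.45694) → t≈2.048

t = 2.048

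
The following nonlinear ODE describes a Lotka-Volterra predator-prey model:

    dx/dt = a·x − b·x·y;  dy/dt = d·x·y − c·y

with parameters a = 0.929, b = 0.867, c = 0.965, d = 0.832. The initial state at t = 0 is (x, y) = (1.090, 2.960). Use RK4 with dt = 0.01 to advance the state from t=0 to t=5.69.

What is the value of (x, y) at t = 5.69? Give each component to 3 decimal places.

t=0.000: state=(1.090, 2.960)
step 1 (dt=0.01): k1=(-1.785, -0.172), k2=(-1.769, -0.194), k3=(-1.769, -0.194), k4=(-1.754, -0.215); state += dt/6·(k1+2k2+2k3+k4)
t=0.010: state=(1.072, 2.958)
t=0.020: state=(1.055, 2.956)
t=0.030: state=(1.038, 2.953)
continuing one RK4 step at a time; state shown every 20 steps (Δt=0.2):
t=0.200: state=(0.792, 2.850)
t=0.400: state=(0.592, 2.633)
t=0.600: state=(0.462, 2.368)
t=0.800: state=(0.378, 2.092)
t=1.000: state=(0.324, 1.828)
t=1.200: state=(0.290, 1.586)
t=1.400: state=(0.271, 1.370)
t=1.600: state=(0.261, 1.180)
t=1.800: state=(0.260, 1.016)
t=2.000: state=(0.266, 0.875)
t=2.200: state=(0.278, 0.755)
t=2.400: state=(0.297, 0.653)
t=2.600: state=(0.321, 0.567)
t=2.800: state=(0.353, 0.494)
t=3.000: state=(0.392, 0.433)
t=3.200: state=(0.440, 0.383)
t=3.400: state=(0.498, 0.341)
t=3.600: state=(0.567, 0.307)
t=3.800: state=(0.649, 0.280)
t=4.000: state=(0.745, 0.260)
t=4.200: state=(0.859, 0.244)
t=4.400: state=(0.993, 0.235)
t=4.600: state=(1.148, 0.232)
t=4.800: state=(1.328, 0.234)
t=5.000: state=(1.534, 0.245)
t=5.200: state=(1.767, 0.266)
t=5.400: state=(2.027, 0.301)
t=5.600: state=(2.307, 0.355)
t=5.690: state=(2.436, 0.389)

(x, y) = (2.436, 0.389)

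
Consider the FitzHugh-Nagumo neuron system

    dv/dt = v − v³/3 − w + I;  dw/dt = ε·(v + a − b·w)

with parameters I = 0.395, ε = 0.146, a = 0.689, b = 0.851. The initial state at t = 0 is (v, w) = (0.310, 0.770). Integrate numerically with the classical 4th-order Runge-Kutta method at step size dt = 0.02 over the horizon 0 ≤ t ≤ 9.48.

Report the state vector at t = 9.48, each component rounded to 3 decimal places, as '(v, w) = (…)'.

(v, w) = (-1.329, -0.237)

t=0.000: state=(0.310, 0.770)
step 1 (dt=0.02): k1=(-0.075, 0.050), k2=(-0.076, 0.050), k3=(-0.076, 0.050), k4=(-0.077, 0.050); state += dt/6·(k1+2k2+2k3+k4)
t=0.020: state=(0.308, 0.771)
t=0.040: state=(0.307, 0.772)
t=0.060: state=(0.305, 0.773)
continuing one RK4 step at a time; state shown every 25 steps (Δt=0.5):
t=0.500: state=(0.256, 0.793)
t=1.000: state=(0.156, 0.808)
t=1.500: state=(-0.013, 0.814)
t=2.000: state=(-0.291, 0.804)
t=2.500: state=(-0.709, 0.769)
t=3.000: state=(-1.204, 0.704)
t=3.500: state=(-1.568, 0.611)
t=4.000: state=(-1.718, 0.505)
t=4.500: state=(-1.742, 0.401)
t=5.000: state=(-1.719, 0.303)
t=5.500: state=(-1.681, 0.213)
t=6.000: state=(-1.637, 0.131)
t=6.500: state=(-1.592, 0.058)
t=7.000: state=(-1.547, -0.008)
t=7.500: state=(-1.502, -0.067)
t=8.000: state=(-1.458, -0.118)
t=8.500: state=(-1.414, -0.164)
t=9.000: state=(-1.370, -0.204)
t=9.480: state=(-1.329, -0.237)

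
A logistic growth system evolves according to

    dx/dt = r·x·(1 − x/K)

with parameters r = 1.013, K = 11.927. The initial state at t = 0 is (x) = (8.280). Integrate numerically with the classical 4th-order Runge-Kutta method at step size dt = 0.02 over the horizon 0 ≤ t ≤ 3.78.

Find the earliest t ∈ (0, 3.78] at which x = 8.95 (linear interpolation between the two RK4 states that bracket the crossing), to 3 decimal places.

t = 0.277

t=0.000: state=(8.280)
step 1 (dt=0.02): k1=(2.565), k2=(2.555), k3=(2.555), k4=(2.544); state += dt/6·(k1+2k2+2k3+k4)
t=0.020: state=(8.331)
t=0.040: state=(8.382)
t=0.060: state=(8.432)
continuing one RK4 step at a time; state shown every 10 steps (Δt=0.2):
t=0.200: state=(8.772)
t=0.260: state=(8.911)
next step: t=0.280: state=(8.956) — x has crossed 8.95
linear interpolation between t=0.260 (8.91092) and t=0.280 (8.95634) → t≈0.277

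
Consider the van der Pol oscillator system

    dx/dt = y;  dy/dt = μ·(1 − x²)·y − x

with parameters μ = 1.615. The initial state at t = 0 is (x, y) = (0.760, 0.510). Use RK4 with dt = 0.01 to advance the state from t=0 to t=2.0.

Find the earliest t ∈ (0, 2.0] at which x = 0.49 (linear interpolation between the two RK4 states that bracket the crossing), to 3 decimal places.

t=0.000: state=(0.760, 0.510)
step 1 (dt=0.01): k1=(0.510, -0.412), k2=(0.508, -0.419), k3=(0.508, -0.419), k4=(0.506, -0.426); state += dt/6·(k1+2k2+2k3+k4)
t=0.010: state=(0.765, 0.506)
t=0.020: state=(0.770, 0.501)
t=0.030: state=(0.775, 0.497)
continuing one RK4 step at a time; state shown every 10 steps (Δt=0.1):
t=0.100: state=(0.809, 0.462)
t=0.200: state=(0.852, 0.400)
t=0.300: state=(0.888, 0.328)
t=0.400: state=(0.917, 0.246)
t=0.500: state=(0.937, 0.158)
t=0.600: state=(0.949, 0.065)
t=0.700: state=(0.950, -0.030)
t=0.800: state=(0.943, -0.126)
t=0.900: state=(0.925, -0.223)
t=1.000: state=(0.898, -0.321)
t=1.100: state=(0.861, -0.423)
t=1.200: state=(0.813, -0.530)
t=1.300: state=(0.755, -0.645)
t=1.400: state=(0.684, -0.772)
t=1.500: state=(0.600, -0.916)
t=1.600: state=(0.500, -1.083)
next step: t=1.610: state=(0.489, -1.102) — x has crossed 0.49
linear interpolation between t=1.600 (0.49998) and t=1.610 (0.48905) → t≈1.609

t = 1.609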